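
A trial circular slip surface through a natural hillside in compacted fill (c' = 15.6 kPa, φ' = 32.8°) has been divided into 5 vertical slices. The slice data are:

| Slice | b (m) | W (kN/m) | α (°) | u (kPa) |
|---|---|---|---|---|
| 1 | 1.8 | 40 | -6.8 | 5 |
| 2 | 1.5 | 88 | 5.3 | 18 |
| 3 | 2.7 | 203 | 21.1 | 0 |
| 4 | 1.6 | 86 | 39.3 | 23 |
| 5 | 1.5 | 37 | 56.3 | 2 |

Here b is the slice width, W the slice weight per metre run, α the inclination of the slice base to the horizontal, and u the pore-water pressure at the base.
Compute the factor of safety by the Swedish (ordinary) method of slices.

Ordinary method of slices: FS = Σ[c'·Δl_i + (W_i cosα_i − u_i·Δl_i)·tanφ'] / Σ W_i sinα_i, with Δl_i = b_i / cosα_i.
Slice 1: Δl = 1.8/cos(-6.8°) = 1.813 m; N'_1 = 40·cos(-6.8°) − 5·1.813 = 30.7; c'Δl = 28.28; W sinα = -4.7
Slice 2: Δl = 1.5/cos5.3° = 1.506 m; N'_2 = 88·cos5.3° − 18·1.506 = 60.5; c'Δl = 23.50; W sinα = 8.1
Slice 3: Δl = 2.7/cos21.1° = 2.894 m; N'_3 = 203·cos21.1° − 0·2.894 = 189.4; c'Δl = 45.15; W sinα = 73.1
Slice 4: Δl = 1.6/cos39.3° = 2.068 m; N'_4 = 86·cos39.3° − 23·2.068 = 19.0; c'Δl = 32.25; W sinα = 54.5
Slice 5: Δl = 1.5/cos56.3° = 2.703 m; N'_5 = 37·cos56.3° − 2·2.703 = 15.1; c'Δl = 42.17; W sinα = 30.8
Σc'Δl = 171.4 kN/m; ΣN' = 314.7 kN/m; ΣW sinα = 161.7 kN/m
Resisting = 171.4 + 314.7·tan32.8° = 171.4 + 202.8 = 374.1 kN/m
FS = 374.1 / 161.7 = 2.313

FS = 2.31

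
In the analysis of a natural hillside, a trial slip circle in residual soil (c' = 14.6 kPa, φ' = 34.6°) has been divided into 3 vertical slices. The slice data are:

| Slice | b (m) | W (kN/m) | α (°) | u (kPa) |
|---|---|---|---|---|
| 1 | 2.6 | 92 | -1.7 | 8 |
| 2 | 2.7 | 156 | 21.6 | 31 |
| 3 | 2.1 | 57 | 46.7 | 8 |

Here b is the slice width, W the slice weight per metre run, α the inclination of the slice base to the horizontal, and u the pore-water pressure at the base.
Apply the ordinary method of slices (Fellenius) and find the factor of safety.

FS = 2.31

Ordinary method of slices: FS = Σ[c'·Δl_i + (W_i cosα_i − u_i·Δl_i)·tanφ'] / Σ W_i sinα_i, with Δl_i = b_i / cosα_i.
Slice 1: Δl = 2.6/cos(-1.7°) = 2.601 m; N'_1 = 92·cos(-1.7°) − 8·2.601 = 71.2; c'Δl = 37.98; W sinα = -2.7
Slice 2: Δl = 2.7/cos21.6° = 2.904 m; N'_2 = 156·cos21.6° − 31·2.904 = 55.0; c'Δl = 42.40; W sinα = 57.4
Slice 3: Δl = 2.1/cos46.7° = 3.062 m; N'_3 = 57·cos46.7° − 8·3.062 = 14.6; c'Δl = 44.71; W sinα = 41.5
Σc'Δl = 125.1 kN/m; ΣN' = 140.8 kN/m; ΣW sinα = 96.2 kN/m
Resisting = 125.1 + 140.8·tan34.6° = 125.1 + 97.1 = 222.2 kN/m
FS = 222.2 / 96.2 = 2.310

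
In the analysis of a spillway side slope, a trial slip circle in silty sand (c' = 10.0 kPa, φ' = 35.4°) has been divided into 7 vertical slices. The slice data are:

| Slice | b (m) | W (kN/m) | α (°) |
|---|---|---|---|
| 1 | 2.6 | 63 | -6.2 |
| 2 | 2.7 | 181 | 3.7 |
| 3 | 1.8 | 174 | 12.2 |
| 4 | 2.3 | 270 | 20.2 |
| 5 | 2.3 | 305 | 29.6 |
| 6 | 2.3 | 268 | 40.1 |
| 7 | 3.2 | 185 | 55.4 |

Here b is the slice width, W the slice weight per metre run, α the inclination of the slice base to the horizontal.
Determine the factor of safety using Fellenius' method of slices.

Ordinary method of slices: FS = Σ[c'·Δl_i + (W_i cosα_i)·tanφ'] / Σ W_i sinα_i, with Δl_i = b_i / cosα_i.
Slice 1: Δl = 2.6/cos(-6.2°) = 2.615 m; N'_1 = 63·cos(-6.2°) = 62.6; c'Δl = 26.15; W sinα = -6.8
Slice 2: Δl = 2.7/cos3.7° = 2.706 m; N'_2 = 181·cos3.7° = 180.6; c'Δl = 27.06; W sinα = 11.7
Slice 3: Δl = 1.8/cos12.2° = 1.842 m; N'_3 = 174·cos12.2° = 170.1; c'Δl = 18.42; W sinα = 36.8
Slice 4: Δl = 2.3/cos20.2° = 2.451 m; N'_4 = 270·cos20.2° = 253.4; c'Δl = 24.51; W sinα = 93.2
Slice 5: Δl = 2.3/cos29.6° = 2.645 m; N'_5 = 305·cos29.6° = 265.2; c'Δl = 26.45; W sinα = 150.7
Slice 6: Δl = 2.3/cos40.1° = 3.007 m; N'_6 = 268·cos40.1° = 205.0; c'Δl = 30.07; W sinα = 172.6
Slice 7: Δl = 3.2/cos55.4° = 5.635 m; N'_7 = 185·cos55.4° = 105.1; c'Δl = 56.35; W sinα = 152.3
Σc'Δl = 209.0 kN/m; ΣN' = 1242.0 kN/m; ΣW sinα = 610.4 kN/m
Resisting = 209.0 + 1242.0·tan35.4° = 209.0 + 882.6 = 1091.6 kN/m
FS = 1091.6 / 610.4 = 1.788

FS = 1.79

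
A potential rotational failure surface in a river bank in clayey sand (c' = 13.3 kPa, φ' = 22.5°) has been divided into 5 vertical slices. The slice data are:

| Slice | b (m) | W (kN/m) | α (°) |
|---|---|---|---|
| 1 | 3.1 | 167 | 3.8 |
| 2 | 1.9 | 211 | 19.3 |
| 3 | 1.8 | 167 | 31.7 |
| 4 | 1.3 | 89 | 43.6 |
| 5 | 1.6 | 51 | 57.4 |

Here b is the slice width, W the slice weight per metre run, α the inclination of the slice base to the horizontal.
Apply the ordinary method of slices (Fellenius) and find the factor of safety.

FS = 1.50

Ordinary method of slices: FS = Σ[c'·Δl_i + (W_i cosα_i)·tanφ'] / Σ W_i sinα_i, with Δl_i = b_i / cosα_i.
Slice 1: Δl = 3.1/cos3.8° = 3.107 m; N'_1 = 167·cos3.8° = 166.6; c'Δl = 41.32; W sinα = 11.1
Slice 2: Δl = 1.9/cos19.3° = 2.013 m; N'_2 = 211·cos19.3° = 199.1; c'Δl = 26.77; W sinα = 69.7
Slice 3: Δl = 1.8/cos31.7° = 2.116 m; N'_3 = 167·cos31.7° = 142.1; c'Δl = 28.14; W sinα = 87.8
Slice 4: Δl = 1.3/cos43.6° = 1.795 m; N'_4 = 89·cos43.6° = 64.5; c'Δl = 23.88; W sinα = 61.4
Slice 5: Δl = 1.6/cos57.4° = 2.970 m; N'_5 = 51·cos57.4° = 27.5; c'Δl = 39.50; W sinα = 43.0
Σc'Δl = 159.6 kN/m; ΣN' = 599.8 kN/m; ΣW sinα = 272.9 kN/m
Resisting = 159.6 + 599.8·tan22.5° = 159.6 + 248.4 = 408.0 kN/m
FS = 408.0 / 272.9 = 1.495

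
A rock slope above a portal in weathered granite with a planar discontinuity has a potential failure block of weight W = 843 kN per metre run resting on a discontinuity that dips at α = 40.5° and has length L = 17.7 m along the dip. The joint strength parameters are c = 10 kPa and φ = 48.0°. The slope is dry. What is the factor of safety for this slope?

FS = 1.62

Resolving the block weight along and normal to the plane and applying the Mohr–Coulomb strength on the joint:
N' = W cosα = 843·cos40.5° = 641.0 kN/m
Driving force T = W sinα = 843·sin40.5° = 547.5 kN/m
Resisting force R = c·L + N'·tanφ = 10·17.7 + 641.0·tan48.0° = 177.0 + 711.9 = 888.9 kN/m
FS = R / T = 888.9 / 547.5 = 1.624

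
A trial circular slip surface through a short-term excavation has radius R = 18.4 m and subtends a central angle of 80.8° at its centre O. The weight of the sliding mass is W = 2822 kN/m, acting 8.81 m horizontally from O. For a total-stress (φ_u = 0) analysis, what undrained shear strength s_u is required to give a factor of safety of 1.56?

FS = s_u·L_a·R / (W·d), so s_u = FS·W·d / (L_a·R).
Arc length L_a = R·θ = 18.4·(80.8°·π/180) = 18.4·1.4102 = 25.95 m
s_u = 1.56·2822·8.81 / (25.95·18.4) = 38784.4 / 477.45 = 81.23 kPa

s_u = 81.2 kPa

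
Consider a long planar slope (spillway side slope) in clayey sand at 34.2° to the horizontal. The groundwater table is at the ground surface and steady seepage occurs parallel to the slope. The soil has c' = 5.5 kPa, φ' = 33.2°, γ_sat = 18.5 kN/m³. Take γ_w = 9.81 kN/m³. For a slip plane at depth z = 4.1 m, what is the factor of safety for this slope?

FS = 0.61

With seepage parallel to the slope and the water table at the surface, the effective normal stress on the slip plane uses the buoyant unit weight γ' = γ_sat − γ_w while the driving shear stress uses γ_sat:
FS = [c' + γ' z cos²β tanφ'] / [γ_sat z sinβ cosβ]
γ' = 18.5 − 9.81 = 8.69 kN/m³
Numerator = 5.5 + 8.69·4.1·cos²34.2°·tan33.2° = 5.5 + 8.69·4.1·0.6841·0.6544 = 21.449 kPa
Denominator = 18.5·4.1·sin34.2°·cos34.2° = 18.5·4.1·0.5621·0.8271 = 35.262 kPa
FS = 21.449 / 35.262 = 0.608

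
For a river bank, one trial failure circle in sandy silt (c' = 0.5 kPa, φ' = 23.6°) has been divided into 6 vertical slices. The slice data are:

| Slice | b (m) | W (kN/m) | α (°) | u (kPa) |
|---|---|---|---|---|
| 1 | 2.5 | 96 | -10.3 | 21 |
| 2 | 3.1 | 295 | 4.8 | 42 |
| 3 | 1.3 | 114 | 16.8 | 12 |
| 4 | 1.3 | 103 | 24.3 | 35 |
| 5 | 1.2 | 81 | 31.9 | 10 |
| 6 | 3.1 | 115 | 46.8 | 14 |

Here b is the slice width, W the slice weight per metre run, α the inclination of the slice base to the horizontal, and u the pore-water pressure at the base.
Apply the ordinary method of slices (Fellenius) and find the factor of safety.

FS = 0.89

Ordinary method of slices: FS = Σ[c'·Δl_i + (W_i cosα_i − u_i·Δl_i)·tanφ'] / Σ W_i sinα_i, with Δl_i = b_i / cosα_i.
Slice 1: Δl = 2.5/cos(-10.3°) = 2.541 m; N'_1 = 96·cos(-10.3°) − 21·2.541 = 41.1; c'Δl = 1.27; W sinα = -17.2
Slice 2: Δl = 3.1/cos4.8° = 3.111 m; N'_2 = 295·cos4.8° − 42·3.111 = 163.3; c'Δl = 1.56; W sinα = 24.7
Slice 3: Δl = 1.3/cos16.8° = 1.358 m; N'_3 = 114·cos16.8° − 12·1.358 = 92.8; c'Δl = 0.68; W sinα = 32.9
Slice 4: Δl = 1.3/cos24.3° = 1.426 m; N'_4 = 103·cos24.3° − 35·1.426 = 44.0; c'Δl = 0.71; W sinα = 42.4
Slice 5: Δl = 1.2/cos31.9° = 1.413 m; N'_5 = 81·cos31.9° − 10·1.413 = 54.6; c'Δl = 0.71; W sinα = 42.8
Slice 6: Δl = 3.1/cos46.8° = 4.529 m; N'_6 = 115·cos46.8° − 14·4.529 = 15.3; c'Δl = 2.26; W sinα = 83.8
Σc'Δl = 7.2 kN/m; ΣN' = 411.1 kN/m; ΣW sinα = 209.5 kN/m
Resisting = 7.2 + 411.1·tan23.6° = 7.2 + 179.6 = 186.8 kN/m
FS = 186.8 / 209.5 = 0.892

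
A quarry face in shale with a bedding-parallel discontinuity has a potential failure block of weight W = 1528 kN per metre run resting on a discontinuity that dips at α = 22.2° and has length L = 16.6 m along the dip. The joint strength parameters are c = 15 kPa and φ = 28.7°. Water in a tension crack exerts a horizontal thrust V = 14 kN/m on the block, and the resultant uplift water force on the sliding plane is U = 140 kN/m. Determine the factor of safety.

Resolving the block weight along and normal to the plane and applying the Mohr–Coulomb strength on the joint:
N' = W cosα − U − V sinα = 1528·cos22.2° − 140 − 14·sin22.2° = 1269.4 kN/m
Driving force T = W sinα + V cosα = 1528·sin22.2° + 14·cos22.2° = 590.3 kN/m
Resisting force R = c·L + N'·tanφ = 15·16.6 + 1269.4·tan28.7° = 249.0 + 695.0 = 944.0 kN/m
FS = R / T = 944.0 / 590.3 = 1.599

FS = 1.60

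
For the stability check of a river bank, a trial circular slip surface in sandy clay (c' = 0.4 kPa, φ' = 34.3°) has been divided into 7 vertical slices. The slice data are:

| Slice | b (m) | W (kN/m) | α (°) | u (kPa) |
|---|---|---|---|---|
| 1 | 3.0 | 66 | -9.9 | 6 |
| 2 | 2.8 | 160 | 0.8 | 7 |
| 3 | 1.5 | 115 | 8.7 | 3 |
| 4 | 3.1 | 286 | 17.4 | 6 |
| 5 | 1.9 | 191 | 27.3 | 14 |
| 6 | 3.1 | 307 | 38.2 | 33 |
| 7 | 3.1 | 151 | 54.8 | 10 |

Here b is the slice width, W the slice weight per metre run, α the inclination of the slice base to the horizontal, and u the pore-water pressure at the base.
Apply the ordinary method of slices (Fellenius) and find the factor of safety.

FS = 1.17

Ordinary method of slices: FS = Σ[c'·Δl_i + (W_i cosα_i − u_i·Δl_i)·tanφ'] / Σ W_i sinα_i, with Δl_i = b_i / cosα_i.
Slice 1: Δl = 3.0/cos(-9.9°) = 3.045 m; N'_1 = 66·cos(-9.9°) − 6·3.045 = 46.7; c'Δl = 1.22; W sinα = -11.3
Slice 2: Δl = 2.8/cos0.8° = 2.800 m; N'_2 = 160·cos0.8° − 7·2.800 = 140.4; c'Δl = 1.12; W sinα = 2.2
Slice 3: Δl = 1.5/cos8.7° = 1.517 m; N'_3 = 115·cos8.7° − 3·1.517 = 109.1; c'Δl = 0.61; W sinα = 17.4
Slice 4: Δl = 3.1/cos17.4° = 3.249 m; N'_4 = 286·cos17.4° − 6·3.249 = 253.4; c'Δl = 1.30; W sinα = 85.5
Slice 5: Δl = 1.9/cos27.3° = 2.138 m; N'_5 = 191·cos27.3° − 14·2.138 = 139.8; c'Δl = 0.86; W sinα = 87.6
Slice 6: Δl = 3.1/cos38.2° = 3.945 m; N'_6 = 307·cos38.2° − 33·3.945 = 111.1; c'Δl = 1.58; W sinα = 189.9
Slice 7: Δl = 3.1/cos54.8° = 5.378 m; N'_7 = 151·cos54.8° − 10·5.378 = 33.3; c'Δl = 2.15; W sinα = 123.4
Σc'Δl = 8.8 kN/m; ΣN' = 833.8 kN/m; ΣW sinα = 494.6 kN/m
Resisting = 8.8 + 833.8·tan34.3° = 8.8 + 568.8 = 577.6 kN/m
FS = 577.6 / 494.6 = 1.168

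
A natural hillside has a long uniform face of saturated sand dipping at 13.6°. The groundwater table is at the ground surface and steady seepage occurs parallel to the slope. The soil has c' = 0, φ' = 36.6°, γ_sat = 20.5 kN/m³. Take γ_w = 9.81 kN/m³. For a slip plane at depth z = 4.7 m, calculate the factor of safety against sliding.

FS = 1.60

With seepage parallel to the slope and the water table at the surface, the effective normal stress on the slip plane uses the buoyant unit weight γ' = γ_sat − γ_w while the driving shear stress uses γ_sat:
FS = [c' + γ' z cos²β tanφ'] / [γ_sat z sinβ cosβ]
(For c' = 0 this reduces to FS = (γ'/γ_sat)·tanφ'/tanβ.)
γ' = 20.5 − 9.81 = 10.69 kN/m³
Numerator = 0.0 + 10.69·4.7·cos²13.6°·tan36.6° = 0.0 + 10.69·4.7·0.9447·0.7427 = 35.251 kPa
Denominator = 20.5·4.7·sin13.6°·cos13.6° = 20.5·4.7·0.2351·0.9720 = 22.021 kPa
FS = 35.251 / 22.021 = 1.601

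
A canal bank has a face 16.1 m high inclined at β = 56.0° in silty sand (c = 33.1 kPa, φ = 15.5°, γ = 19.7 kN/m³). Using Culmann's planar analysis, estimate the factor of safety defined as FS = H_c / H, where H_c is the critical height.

FS = 1.39

H_c = (4c/γ) · sinβ cosφ / [1 − cos(β − φ)]
    = (4·33.1/19.7) · sin56.0°·cos15.5° / [1 − cos40.5°]
    = 6.721 · 0.7989 / 0.2396 = 22.41 m
FS = H_c / H = 22.41 / 16.1 = 1.392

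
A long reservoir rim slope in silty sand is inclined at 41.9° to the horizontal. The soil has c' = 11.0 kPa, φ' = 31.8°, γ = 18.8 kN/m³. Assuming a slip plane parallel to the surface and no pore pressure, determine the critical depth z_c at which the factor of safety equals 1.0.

Setting FS = 1.00 in FS = [c' + γz cos²β tanφ'] / [γz sinβ cosβ] and solving for z:
z = c' / [γ cosβ (FS·sinβ − cosβ·tanφ')]
  = 11.0 / [18.8·cos41.9°·(1.00·sin41.9° − cos41.9°·tan31.8°)]
  = 11.0 / [18.8·0.7443·(1.00·0.6678 − 0.7443·0.6200)]
  = 11.0 / 2.8873 = 3.810 m

z_c = 3.81 m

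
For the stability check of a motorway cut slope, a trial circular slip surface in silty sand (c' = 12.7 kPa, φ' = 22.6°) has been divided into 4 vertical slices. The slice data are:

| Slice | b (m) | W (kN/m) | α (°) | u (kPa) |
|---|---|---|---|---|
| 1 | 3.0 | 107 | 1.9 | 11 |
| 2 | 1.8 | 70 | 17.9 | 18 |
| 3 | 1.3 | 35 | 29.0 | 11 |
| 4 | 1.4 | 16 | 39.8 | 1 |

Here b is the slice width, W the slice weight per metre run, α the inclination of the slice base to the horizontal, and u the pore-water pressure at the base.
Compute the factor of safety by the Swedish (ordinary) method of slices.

FS = 3.04

Ordinary method of slices: FS = Σ[c'·Δl_i + (W_i cosα_i − u_i·Δl_i)·tanφ'] / Σ W_i sinα_i, with Δl_i = b_i / cosα_i.
Slice 1: Δl = 3.0/cos1.9° = 3.002 m; N'_1 = 107·cos1.9° − 11·3.002 = 73.9; c'Δl = 38.12; W sinα = 3.5
Slice 2: Δl = 1.8/cos17.9° = 1.892 m; N'_2 = 70·cos17.9° − 18·1.892 = 32.6; c'Δl = 24.02; W sinα = 21.5
Slice 3: Δl = 1.3/cos29.0° = 1.486 m; N'_3 = 35·cos29.0° − 11·1.486 = 14.3; c'Δl = 18.88; W sinα = 17.0
Slice 4: Δl = 1.4/cos39.8° = 1.822 m; N'_4 = 16·cos39.8° − 1·1.822 = 10.5; c'Δl = 23.14; W sinα = 10.2
Σc'Δl = 104.2 kN/m; ΣN' = 131.2 kN/m; ΣW sinα = 52.3 kN/m
Resisting = 104.2 + 131.2·tan22.6° = 104.2 + 54.6 = 158.8 kN/m
FS = 158.8 / 52.3 = 3.038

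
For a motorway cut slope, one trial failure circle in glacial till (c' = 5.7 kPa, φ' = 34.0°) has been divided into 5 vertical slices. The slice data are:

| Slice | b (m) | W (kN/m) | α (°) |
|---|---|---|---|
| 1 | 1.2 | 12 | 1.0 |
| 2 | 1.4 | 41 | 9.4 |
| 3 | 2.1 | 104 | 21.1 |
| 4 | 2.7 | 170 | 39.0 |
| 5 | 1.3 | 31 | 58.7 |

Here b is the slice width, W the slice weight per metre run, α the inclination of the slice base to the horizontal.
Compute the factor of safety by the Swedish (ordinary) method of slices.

FS = 1.48

Ordinary method of slices: FS = Σ[c'·Δl_i + (W_i cosα_i)·tanφ'] / Σ W_i sinα_i, with Δl_i = b_i / cosα_i.
Slice 1: Δl = 1.2/cos1.0° = 1.200 m; N'_1 = 12·cos1.0° = 12.0; c'Δl = 6.84; W sinα = 0.2
Slice 2: Δl = 1.4/cos9.4° = 1.419 m; N'_2 = 41·cos9.4° = 40.4; c'Δl = 8.09; W sinα = 6.7
Slice 3: Δl = 2.1/cos21.1° = 2.251 m; N'_3 = 104·cos21.1° = 97.0; c'Δl = 12.83; W sinα = 37.4
Slice 4: Δl = 2.7/cos39.0° = 3.474 m; N'_4 = 170·cos39.0° = 132.1; c'Δl = 19.80; W sinα = 107.0
Slice 5: Δl = 1.3/cos58.7° = 2.502 m; N'_5 = 31·cos58.7° = 16.1; c'Δl = 14.26; W sinα = 26.5
Σc'Δl = 61.8 kN/m; ΣN' = 297.7 kN/m; ΣW sinα = 177.8 kN/m
Resisting = 61.8 + 297.7·tan34.0° = 61.8 + 200.8 = 262.6 kN/m
FS = 262.6 / 177.8 = 1.477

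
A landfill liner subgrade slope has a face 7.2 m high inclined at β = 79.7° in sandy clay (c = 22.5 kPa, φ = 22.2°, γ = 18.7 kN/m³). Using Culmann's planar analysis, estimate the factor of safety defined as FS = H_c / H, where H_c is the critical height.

FS = 1.32

H_c = (4c/γ) · sinβ cosφ / [1 − cos(β − φ)]
    = (4·22.5/18.7) · sin79.7°·cos22.2° / [1 − cos57.5°]
    = 4.813 · 0.9110 / 0.4627 = 9.48 m
FS = H_c / H = 9.48 / 7.2 = 1.316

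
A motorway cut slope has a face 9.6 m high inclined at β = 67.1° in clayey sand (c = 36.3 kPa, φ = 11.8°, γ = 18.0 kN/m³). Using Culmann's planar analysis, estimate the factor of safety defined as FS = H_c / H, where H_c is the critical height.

H_c = (4c/γ) · sinβ cosφ / [1 − cos(β − φ)]
    = (4·36.3/18.0) · sin67.1°·cos11.8° / [1 − cos55.3°]
    = 8.067 · 0.9017 / 0.4307 = 16.89 m
FS = H_c / H = 16.89 / 9.6 = 1.759

FS = 1.76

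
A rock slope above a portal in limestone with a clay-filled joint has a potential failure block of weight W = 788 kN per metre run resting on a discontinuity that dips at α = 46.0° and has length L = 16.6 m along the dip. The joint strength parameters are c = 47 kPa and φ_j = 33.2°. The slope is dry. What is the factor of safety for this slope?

FS = 2.01

Resolving the block weight along and normal to the plane and applying the Mohr–Coulomb strength on the joint:
N' = W cosα = 788·cos46.0° = 547.4 kN/m
Driving force T = W sinα = 788·sin46.0° = 566.8 kN/m
Resisting force R = c·L + N'·tanφ_j = 47·16.6 + 547.4·tan33.2° = 780.2 + 358.2 = 1138.4 kN/m
FS = R / T = 1138.4 / 566.8 = 2.008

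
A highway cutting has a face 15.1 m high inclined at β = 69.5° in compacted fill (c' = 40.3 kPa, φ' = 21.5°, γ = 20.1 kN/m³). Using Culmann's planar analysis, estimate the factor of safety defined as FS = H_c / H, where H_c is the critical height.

FS = 1.40

H_c = (4c'/γ) · sinβ cosφ' / [1 − cos(β − φ')]
    = (4·40.3/20.1) · sin69.5°·cos21.5° / [1 − cos48.0°]
    = 8.020 · 0.8715 / 0.3309 = 21.12 m
FS = H_c / H = 21.12 / 15.1 = 1.399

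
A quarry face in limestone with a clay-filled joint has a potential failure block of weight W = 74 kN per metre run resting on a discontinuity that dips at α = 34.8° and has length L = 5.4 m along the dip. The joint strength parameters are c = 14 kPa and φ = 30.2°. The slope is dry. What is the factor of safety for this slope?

FS = 2.63

Resolving the block weight along and normal to the plane and applying the Mohr–Coulomb strength on the joint:
N' = W cosα = 74·cos34.8° = 60.8 kN/m
Driving force T = W sinα = 74·sin34.8° = 42.2 kN/m
Resisting force R = c·L + N'·tanφ = 14·5.4 + 60.8·tan30.2° = 75.6 + 35.4 = 111.0 kN/m
FS = R / T = 111.0 / 42.2 = 2.627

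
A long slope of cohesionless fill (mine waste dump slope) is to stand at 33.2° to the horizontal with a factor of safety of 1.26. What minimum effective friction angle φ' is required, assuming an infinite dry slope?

FS = tanφ'/tanβ ⇒ tanφ' = FS · tanβ = 1.26 · tan33.2° = 0.8245
φ' = arctan(0.8245) = 39.51°

φ' = 39.5°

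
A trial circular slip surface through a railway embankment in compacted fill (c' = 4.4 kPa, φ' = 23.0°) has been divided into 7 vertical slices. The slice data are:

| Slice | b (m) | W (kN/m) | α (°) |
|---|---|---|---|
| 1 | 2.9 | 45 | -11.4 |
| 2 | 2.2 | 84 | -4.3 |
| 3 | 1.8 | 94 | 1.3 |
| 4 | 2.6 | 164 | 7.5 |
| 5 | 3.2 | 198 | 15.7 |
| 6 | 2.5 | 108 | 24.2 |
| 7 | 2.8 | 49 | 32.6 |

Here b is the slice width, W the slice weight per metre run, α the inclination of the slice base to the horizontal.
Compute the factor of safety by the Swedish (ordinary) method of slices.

Ordinary method of slices: FS = Σ[c'·Δl_i + (W_i cosα_i)·tanφ'] / Σ W_i sinα_i, with Δl_i = b_i / cosα_i.
Slice 1: Δl = 2.9/cos(-11.4°) = 2.958 m; N'_1 = 45·cos(-11.4°) = 44.1; c'Δl = 13.02; W sinα = -8.9
Slice 2: Δl = 2.2/cos(-4.3°) = 2.206 m; N'_2 = 84·cos(-4.3°) = 83.8; c'Δl = 9.71; W sinα = -6.3
Slice 3: Δl = 1.8/cos1.3° = 1.800 m; N'_3 = 94·cos1.3° = 94.0; c'Δl = 7.92; W sinα = 2.1
Slice 4: Δl = 2.6/cos7.5° = 2.622 m; N'_4 = 164·cos7.5° = 162.6; c'Δl = 11.54; W sinα = 21.4
Slice 5: Δl = 3.2/cos15.7° = 3.324 m; N'_5 = 198·cos15.7° = 190.6; c'Δl = 14.63; W sinα = 53.6
Slice 6: Δl = 2.5/cos24.2° = 2.741 m; N'_6 = 108·cos24.2° = 98.5; c'Δl = 12.06; W sinα = 44.3
Slice 7: Δl = 2.8/cos32.6° = 3.324 m; N'_7 = 49·cos32.6° = 41.3; c'Δl = 14.62; W sinα = 26.4
Σc'Δl = 83.5 kN/m; ΣN' = 714.9 kN/m; ΣW sinα = 132.6 kN/m
Resisting = 83.5 + 714.9·tan23.0° = 83.5 + 303.4 = 386.9 kN/m
FS = 386.9 / 132.6 = 2.918

FS = 2.92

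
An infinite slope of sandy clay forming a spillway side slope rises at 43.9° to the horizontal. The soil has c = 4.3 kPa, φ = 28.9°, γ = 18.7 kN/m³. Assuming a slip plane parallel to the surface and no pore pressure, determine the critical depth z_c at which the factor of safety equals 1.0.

Setting FS = 1.00 in FS = [c + γz cos²β tanφ] / [γz sinβ cosβ] and solving for z:
z = c / [γ cosβ (FS·sinβ − cosβ·tanφ)]
  = 4.3 / [18.7·cos43.9°·(1.00·sin43.9° − cos43.9°·tan28.9°)]
  = 4.3 / [18.7·0.7206·(1.00·0.6934 − 0.7206·0.5520)]
  = 4.3 / 3.9835 = 1.079 m

z_c = 1.08 m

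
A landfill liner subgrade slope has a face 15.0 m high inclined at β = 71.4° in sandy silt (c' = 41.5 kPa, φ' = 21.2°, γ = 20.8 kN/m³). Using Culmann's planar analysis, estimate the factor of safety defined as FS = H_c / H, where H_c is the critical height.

FS = 1.31

H_c = (4c'/γ) · sinβ cosφ' / [1 − cos(β − φ')]
    = (4·41.5/20.8) · sin71.4°·cos21.2° / [1 − cos50.2°]
    = 7.981 · 0.8836 / 0.3599 = 19.59 m
FS = H_c / H = 19.59 / 15.0 = 1.306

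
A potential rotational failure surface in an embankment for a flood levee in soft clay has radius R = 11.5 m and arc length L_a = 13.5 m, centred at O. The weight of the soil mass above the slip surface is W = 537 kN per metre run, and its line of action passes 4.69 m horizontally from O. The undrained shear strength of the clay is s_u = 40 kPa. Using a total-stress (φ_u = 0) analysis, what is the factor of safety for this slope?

Taking moments about the centre O, the resisting moment is provided by the undrained shear strength acting along the arc:
M_R = s_u·L_a·R = 40·13.50·11.5 = 6210.0 kN·m/m
M_D = W·d = 537·4.69 = 2518.5 kN·m/m
FS = M_R / M_D = 6210.0 / 2518.5 = 2.466

FS = 2.47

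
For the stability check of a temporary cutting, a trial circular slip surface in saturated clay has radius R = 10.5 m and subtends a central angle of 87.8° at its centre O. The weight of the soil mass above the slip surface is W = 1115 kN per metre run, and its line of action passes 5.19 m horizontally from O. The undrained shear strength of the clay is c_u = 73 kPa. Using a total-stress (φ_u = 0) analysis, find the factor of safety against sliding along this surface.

FS = 2.13

Taking moments about the centre O, the resisting moment is provided by the undrained shear strength acting along the arc:
Arc length L_a = R·θ = 10.5·(87.8°·π/180) = 10.5·1.5324 = 16.09 m
M_R = c_u·L_a·R = 73·16.09·10.5 = 12333.1 kN·m/m
M_D = W·d = 1115·5.19 = 5786.9 kN·m/m
FS = M_R / M_D = 12333.1 / 5786.9 = 2.131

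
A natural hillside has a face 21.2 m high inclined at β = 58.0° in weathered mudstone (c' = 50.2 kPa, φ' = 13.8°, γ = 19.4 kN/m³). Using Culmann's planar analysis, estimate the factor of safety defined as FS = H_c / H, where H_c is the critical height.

FS = 1.42

H_c = (4c'/γ) · sinβ cosφ' / [1 − cos(β − φ')]
    = (4·50.2/19.4) · sin58.0°·cos13.8° / [1 − cos44.2°]
    = 10.351 · 0.8236 / 0.2831 = 30.11 m
FS = H_c / H = 30.11 / 21.2 = 1.420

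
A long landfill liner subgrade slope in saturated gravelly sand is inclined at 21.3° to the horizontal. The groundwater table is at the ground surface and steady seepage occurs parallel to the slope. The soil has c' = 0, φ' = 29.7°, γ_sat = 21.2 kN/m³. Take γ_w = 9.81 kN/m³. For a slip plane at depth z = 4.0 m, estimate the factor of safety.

FS = 0.79

With seepage parallel to the slope and the water table at the surface, the effective normal stress on the slip plane uses the buoyant unit weight γ' = γ_sat − γ_w while the driving shear stress uses γ_sat:
FS = [c' + γ' z cos²β tanφ'] / [γ_sat z sinβ cosβ]
(For c' = 0 this reduces to FS = (γ'/γ_sat)·tanφ'/tanβ.)
γ' = 21.2 − 9.81 = 11.39 kN/m³
Numerator = 0.0 + 11.39·4.0·cos²21.3°·tan29.7° = 0.0 + 11.39·4.0·0.8680·0.5704 = 22.558 kPa
Denominator = 21.2·4.0·sin21.3°·cos21.3° = 21.2·4.0·0.3633·0.9317 = 28.700 kPa
FS = 22.558 / 28.700 = 0.786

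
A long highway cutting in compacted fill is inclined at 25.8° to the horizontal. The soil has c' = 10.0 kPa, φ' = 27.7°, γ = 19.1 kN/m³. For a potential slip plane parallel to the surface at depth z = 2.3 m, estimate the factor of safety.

FS = 1.67

For an infinite slope with a slip plane parallel to the surface (no pore pressure): FS = [c' + γz cos²β tanφ'] / [γz sinβ cosβ].
γz = 19.1·2.3 = 43.93 kN/m²
Numerator = 10.0 + 43.93·cos²25.8°·tan27.7° = 10.0 + 43.93·0.8106·0.5250 = 28.695 kPa
Denominator = 43.93·sin25.8°·cos25.8° = 43.93·0.4352·0.9003 = 17.214 kPa
FS = 28.695 / 17.214 = 1.667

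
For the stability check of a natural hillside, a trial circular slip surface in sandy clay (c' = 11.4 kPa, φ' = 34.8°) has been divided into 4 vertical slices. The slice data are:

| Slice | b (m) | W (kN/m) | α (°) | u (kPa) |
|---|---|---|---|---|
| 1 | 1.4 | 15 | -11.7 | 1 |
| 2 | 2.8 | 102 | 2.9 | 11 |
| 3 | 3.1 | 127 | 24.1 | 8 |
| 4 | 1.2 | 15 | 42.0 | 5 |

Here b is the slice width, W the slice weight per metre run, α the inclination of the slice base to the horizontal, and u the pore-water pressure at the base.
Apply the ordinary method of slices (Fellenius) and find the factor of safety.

Ordinary method of slices: FS = Σ[c'·Δl_i + (W_i cosα_i − u_i·Δl_i)·tanφ'] / Σ W_i sinα_i, with Δl_i = b_i / cosα_i.
Slice 1: Δl = 1.4/cos(-11.7°) = 1.430 m; N'_1 = 15·cos(-11.7°) − 1·1.430 = 13.3; c'Δl = 16.30; W sinα = -3.0
Slice 2: Δl = 2.8/cos2.9° = 2.804 m; N'_2 = 102·cos2.9° − 11·2.804 = 71.0; c'Δl = 31.96; W sinα = 5.2
Slice 3: Δl = 3.1/cos24.1° = 3.396 m; N'_3 = 127·cos24.1° − 8·3.396 = 88.8; c'Δl = 38.71; W sinα = 51.9
Slice 4: Δl = 1.2/cos42.0° = 1.615 m; N'_4 = 15·cos42.0° − 5·1.615 = 3.1; c'Δl = 18.41; W sinα = 10.0
Σc'Δl = 105.4 kN/m; ΣN' = 176.1 kN/m; ΣW sinα = 64.0 kN/m
Resisting = 105.4 + 176.1·tan34.8° = 105.4 + 122.4 = 227.8 kN/m
FS = 227.8 / 64.0 = 3.558

FS = 3.56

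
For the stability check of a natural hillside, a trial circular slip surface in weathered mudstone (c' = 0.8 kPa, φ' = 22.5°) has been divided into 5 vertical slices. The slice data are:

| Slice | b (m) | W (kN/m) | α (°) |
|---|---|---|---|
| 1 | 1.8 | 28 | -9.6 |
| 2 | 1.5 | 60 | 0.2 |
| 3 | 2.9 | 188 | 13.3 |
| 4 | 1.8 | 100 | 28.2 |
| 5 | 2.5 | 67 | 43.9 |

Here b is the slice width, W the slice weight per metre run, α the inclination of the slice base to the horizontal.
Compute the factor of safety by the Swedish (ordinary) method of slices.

FS = 1.34

Ordinary method of slices: FS = Σ[c'·Δl_i + (W_i cosα_i)·tanφ'] / Σ W_i sinα_i, with Δl_i = b_i / cosα_i.
Slice 1: Δl = 1.8/cos(-9.6°) = 1.826 m; N'_1 = 28·cos(-9.6°) = 27.6; c'Δl = 1.46; W sinα = -4.7
Slice 2: Δl = 1.5/cos0.2° = 1.500 m; N'_2 = 60·cos0.2° = 60.0; c'Δl = 1.20; W sinα = 0.2
Slice 3: Δl = 2.9/cos13.3° = 2.980 m; N'_3 = 188·cos13.3° = 183.0; c'Δl = 2.38; W sinα = 43.2
Slice 4: Δl = 1.8/cos28.2° = 2.042 m; N'_4 = 100·cos28.2° = 88.1; c'Δl = 1.63; W sinα = 47.3
Slice 5: Δl = 2.5/cos43.9° = 3.470 m; N'_5 = 67·cos43.9° = 48.3; c'Δl = 2.78; W sinα = 46.5
Σc'Δl = 9.5 kN/m; ΣN' = 407.0 kN/m; ΣW sinα = 132.5 kN/m
Resisting = 9.5 + 407.0·tan22.5° = 9.5 + 168.6 = 178.0 kN/m
FS = 178.0 / 132.5 = 1.344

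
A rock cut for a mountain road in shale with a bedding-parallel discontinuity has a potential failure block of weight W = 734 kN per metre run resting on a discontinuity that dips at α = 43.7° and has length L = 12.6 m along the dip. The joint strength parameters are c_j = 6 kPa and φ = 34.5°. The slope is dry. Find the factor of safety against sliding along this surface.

Resolving the block weight along and normal to the plane and applying the Mohr–Coulomb strength on the joint:
N' = W cosα = 734·cos43.7° = 530.7 kN/m
Driving force T = W sinα = 734·sin43.7° = 507.1 kN/m
Resisting force R = c_j·L + N'·tanφ = 6·12.6 + 530.7·tan34.5° = 75.6 + 364.7 = 440.3 kN/m
FS = R / T = 440.3 / 507.1 = 0.868

FS = 0.87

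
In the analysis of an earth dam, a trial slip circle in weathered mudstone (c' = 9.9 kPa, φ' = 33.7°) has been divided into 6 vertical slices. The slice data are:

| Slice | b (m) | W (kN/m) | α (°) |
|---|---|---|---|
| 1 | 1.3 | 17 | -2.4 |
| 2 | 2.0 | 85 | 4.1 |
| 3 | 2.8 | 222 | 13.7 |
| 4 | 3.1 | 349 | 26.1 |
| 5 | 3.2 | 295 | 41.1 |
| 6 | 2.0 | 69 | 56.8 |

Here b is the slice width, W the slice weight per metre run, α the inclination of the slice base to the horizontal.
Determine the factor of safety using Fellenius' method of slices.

FS = 1.66

Ordinary method of slices: FS = Σ[c'·Δl_i + (W_i cosα_i)·tanφ'] / Σ W_i sinα_i, with Δl_i = b_i / cosα_i.
Slice 1: Δl = 1.3/cos(-2.4°) = 1.301 m; N'_1 = 17·cos(-2.4°) = 17.0; c'Δl = 12.88; W sinα = -0.7
Slice 2: Δl = 2.0/cos4.1° = 2.005 m; N'_2 = 85·cos4.1° = 84.8; c'Δl = 19.85; W sinα = 6.1
Slice 3: Δl = 2.8/cos13.7° = 2.882 m; N'_3 = 222·cos13.7° = 215.7; c'Δl = 28.53; W sinα = 52.6
Slice 4: Δl = 3.1/cos26.1° = 3.452 m; N'_4 = 349·cos26.1° = 313.4; c'Δl = 34.17; W sinα = 153.5
Slice 5: Δl = 3.2/cos41.1° = 4.246 m; N'_5 = 295·cos41.1° = 222.3; c'Δl = 42.04; W sinα = 193.9
Slice 6: Δl = 2.0/cos56.8° = 3.653 m; N'_6 = 69·cos56.8° = 37.8; c'Δl = 36.16; W sinα = 57.7
Σc'Δl = 173.6 kN/m; ΣN' = 890.9 kN/m; ΣW sinα = 463.1 kN/m
Resisting = 173.6 + 890.9·tan33.7° = 173.6 + 594.2 = 767.8 kN/m
FS = 767.8 / 463.1 = 1.658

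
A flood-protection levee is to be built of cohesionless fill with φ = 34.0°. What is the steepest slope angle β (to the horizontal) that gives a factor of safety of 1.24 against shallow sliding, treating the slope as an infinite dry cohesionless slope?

β = 28.5°

For an infinite dry cohesionless slope FS = tanφ/tanβ, so tanβ = tanφ / FS.
tanβ = tan34.0° / 1.24 = 0.6745 / 1.24 = 0.5440
β = arctan(0.5440) = 28.54°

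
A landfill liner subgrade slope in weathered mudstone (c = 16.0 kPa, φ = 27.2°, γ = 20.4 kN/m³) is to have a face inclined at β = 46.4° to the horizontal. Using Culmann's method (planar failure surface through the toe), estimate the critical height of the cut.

Culmann's analysis gives the critical failure plane at α_cr = (β + φ)/2 = (46.4 + 27.2)/2 = 36.8°, and the critical height
H_c = (4c/γ) · sinβ cosφ / [1 − cos(β − φ)]
    = (4·16.0/20.4) · sin46.4°·cos27.2° / [1 − cos(19.2°)]
    = 3.137 · 0.7242·0.8894 / [1 − 0.9444]
    = 3.137 · 0.6441 / 0.0556
    = 36.33 m

H_c = 36.33 m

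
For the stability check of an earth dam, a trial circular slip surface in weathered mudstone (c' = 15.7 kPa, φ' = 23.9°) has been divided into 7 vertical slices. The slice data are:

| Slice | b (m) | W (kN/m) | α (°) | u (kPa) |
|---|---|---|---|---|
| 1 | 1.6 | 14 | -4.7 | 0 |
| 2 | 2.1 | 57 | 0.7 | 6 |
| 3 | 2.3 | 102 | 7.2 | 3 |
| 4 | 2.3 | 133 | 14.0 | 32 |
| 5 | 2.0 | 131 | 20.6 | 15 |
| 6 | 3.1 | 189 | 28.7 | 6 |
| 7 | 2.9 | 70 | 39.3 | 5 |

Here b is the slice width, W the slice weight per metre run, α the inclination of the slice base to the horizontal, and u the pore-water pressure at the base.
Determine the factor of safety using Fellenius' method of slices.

Ordinary method of slices: FS = Σ[c'·Δl_i + (W_i cosα_i − u_i·Δl_i)·tanφ'] / Σ W_i sinα_i, with Δl_i = b_i / cosα_i.
Slice 1: Δl = 1.6/cos(-4.7°) = 1.605 m; N'_1 = 14·cos(-4.7°) − 0·1.605 = 14.0; c'Δl = 25.20; W sinα = -1.1
Slice 2: Δl = 2.1/cos0.7° = 2.100 m; N'_2 = 57·cos0.7° − 6·2.100 = 44.4; c'Δl = 32.97; W sinα = 0.7
Slice 3: Δl = 2.3/cos7.2° = 2.318 m; N'_3 = 102·cos7.2° − 3·2.318 = 94.2; c'Δl = 36.40; W sinα = 12.8
Slice 4: Δl = 2.3/cos14.0° = 2.370 m; N'_4 = 133·cos14.0° − 32·2.370 = 53.2; c'Δl = 37.22; W sinα = 32.2
Slice 5: Δl = 2.0/cos20.6° = 2.137 m; N'_5 = 131·cos20.6° − 15·2.137 = 90.6; c'Δl = 33.54; W sinα = 46.1
Slice 6: Δl = 3.1/cos28.7° = 3.534 m; N'_6 = 189·cos28.7° − 6·3.534 = 144.6; c'Δl = 55.49; W sinα = 90.8
Slice 7: Δl = 2.9/cos39.3° = 3.748 m; N'_7 = 70·cos39.3° − 5·3.748 = 35.4; c'Δl = 58.84; W sinα = 44.3
Σc'Δl = 279.7 kN/m; ΣN' = 476.4 kN/m; ΣW sinα = 225.7 kN/m
Resisting = 279.7 + 476.4·tan23.9° = 279.7 + 211.1 = 490.8 kN/m
FS = 490.8 / 225.7 = 2.174

FS = 2.17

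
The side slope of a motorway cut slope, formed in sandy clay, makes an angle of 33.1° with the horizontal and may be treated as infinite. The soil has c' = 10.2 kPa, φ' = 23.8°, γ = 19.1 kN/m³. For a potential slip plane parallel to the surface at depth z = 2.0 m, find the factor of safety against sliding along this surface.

FS = 1.26

For an infinite slope with a slip plane parallel to the surface (no pore pressure): FS = [c' + γz cos²β tanφ'] / [γz sinβ cosβ].
γz = 19.1·2.0 = 38.20 kN/m²
Numerator = 10.2 + 38.20·cos²33.1°·tan23.8° = 10.2 + 38.20·0.7018·0.4411 = 22.024 kPa
Denominator = 38.20·sin33.1°·cos33.1° = 38.20·0.5461·0.8377 = 17.476 kPa
FS = 22.024 / 17.476 = 1.260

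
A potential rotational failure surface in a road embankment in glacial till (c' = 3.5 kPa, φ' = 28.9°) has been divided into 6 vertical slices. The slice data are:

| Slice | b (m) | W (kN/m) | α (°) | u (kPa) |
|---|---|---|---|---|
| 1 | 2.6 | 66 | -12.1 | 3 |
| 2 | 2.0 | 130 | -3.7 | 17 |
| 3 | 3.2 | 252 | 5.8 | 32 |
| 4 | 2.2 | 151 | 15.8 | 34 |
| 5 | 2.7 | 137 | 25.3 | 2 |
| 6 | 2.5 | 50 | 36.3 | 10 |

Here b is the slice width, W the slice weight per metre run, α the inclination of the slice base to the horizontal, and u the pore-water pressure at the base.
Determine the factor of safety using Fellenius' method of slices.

FS = 2.49

Ordinary method of slices: FS = Σ[c'·Δl_i + (W_i cosα_i − u_i·Δl_i)·tanφ'] / Σ W_i sinα_i, with Δl_i = b_i / cosα_i.
Slice 1: Δl = 2.6/cos(-12.1°) = 2.659 m; N'_1 = 66·cos(-12.1°) − 3·2.659 = 56.6; c'Δl = 9.31; W sinα = -13.8
Slice 2: Δl = 2.0/cos(-3.7°) = 2.004 m; N'_2 = 130·cos(-3.7°) − 17·2.004 = 95.7; c'Δl = 7.01; W sinα = -8.4
Slice 3: Δl = 3.2/cos5.8° = 3.216 m; N'_3 = 252·cos5.8° − 32·3.216 = 147.8; c'Δl = 11.26; W sinα = 25.5
Slice 4: Δl = 2.2/cos15.8° = 2.286 m; N'_4 = 151·cos15.8° − 34·2.286 = 67.6; c'Δl = 8.00; W sinα = 41.1
Slice 5: Δl = 2.7/cos25.3° = 2.986 m; N'_5 = 137·cos25.3° − 2·2.986 = 117.9; c'Δl = 10.45; W sinα = 58.5
Slice 6: Δl = 2.5/cos36.3° = 3.102 m; N'_6 = 50·cos36.3° − 10·3.102 = 9.3; c'Δl = 10.86; W sinα = 29.6
Σc'Δl = 56.9 kN/m; ΣN' = 494.7 kN/m; ΣW sinα = 132.5 kN/m
Resisting = 56.9 + 494.7·tan28.9° = 56.9 + 273.1 = 330.0 kN/m
FS = 330.0 / 132.5 = 2.490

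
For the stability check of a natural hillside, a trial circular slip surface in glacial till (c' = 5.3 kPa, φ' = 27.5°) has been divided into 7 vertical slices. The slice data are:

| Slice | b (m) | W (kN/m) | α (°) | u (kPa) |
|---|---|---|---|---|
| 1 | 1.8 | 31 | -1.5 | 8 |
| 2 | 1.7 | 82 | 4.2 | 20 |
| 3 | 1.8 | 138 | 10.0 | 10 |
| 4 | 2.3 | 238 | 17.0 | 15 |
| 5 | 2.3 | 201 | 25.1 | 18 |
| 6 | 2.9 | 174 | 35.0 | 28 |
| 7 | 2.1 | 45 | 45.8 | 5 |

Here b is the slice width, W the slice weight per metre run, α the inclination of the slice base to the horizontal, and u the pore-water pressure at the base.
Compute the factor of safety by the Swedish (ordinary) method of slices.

FS = 1.22

Ordinary method of slices: FS = Σ[c'·Δl_i + (W_i cosα_i − u_i·Δl_i)·tanφ'] / Σ W_i sinα_i, with Δl_i = b_i / cosα_i.
Slice 1: Δl = 1.8/cos(-1.5°) = 1.801 m; N'_1 = 31·cos(-1.5°) − 8·1.801 = 16.6; c'Δl = 9.54; W sinα = -0.8
Slice 2: Δl = 1.7/cos4.2° = 1.705 m; N'_2 = 82·cos4.2° − 20·1.705 = 47.7; c'Δl = 9.03; W sinα = 6.0
Slice 3: Δl = 1.8/cos10.0° = 1.828 m; N'_3 = 138·cos10.0° − 10·1.828 = 117.6; c'Δl = 9.69; W sinα = 24.0
Slice 4: Δl = 2.3/cos17.0° = 2.405 m; N'_4 = 238·cos17.0° − 15·2.405 = 191.5; c'Δl = 12.75; W sinα = 69.6
Slice 5: Δl = 2.3/cos25.1° = 2.540 m; N'_5 = 201·cos25.1° − 18·2.540 = 136.3; c'Δl = 13.46; W sinα = 85.3
Slice 6: Δl = 2.9/cos35.0° = 3.540 m; N'_6 = 174·cos35.0° − 28·3.540 = 43.4; c'Δl = 18.76; W sinα = 99.8
Slice 7: Δl = 2.1/cos45.8° = 3.012 m; N'_7 = 45·cos45.8° − 5·3.012 = 16.3; c'Δl = 15.96; W sinα = 32.3
Σc'Δl = 89.2 kN/m; ΣN' = 569.4 kN/m; ΣW sinα = 316.1 kN/m
Resisting = 89.2 + 569.4·tan27.5° = 89.2 + 296.4 = 385.6 kN/m
FS = 385.6 / 316.1 = 1.220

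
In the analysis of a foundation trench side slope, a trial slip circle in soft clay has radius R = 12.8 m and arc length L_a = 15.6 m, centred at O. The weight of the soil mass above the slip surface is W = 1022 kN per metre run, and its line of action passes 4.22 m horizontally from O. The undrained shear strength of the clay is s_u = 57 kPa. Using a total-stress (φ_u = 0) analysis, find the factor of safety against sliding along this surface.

FS = 2.64

Taking moments about the centre O, the resisting moment is provided by the undrained shear strength acting along the arc:
M_R = s_u·L_a·R = 57·15.60·12.8 = 11381.8 kN·m/m
M_D = W·d = 1022·4.22 = 4312.8 kN·m/m
FS = M_R / M_D = 11381.8 / 4312.8 = 2.639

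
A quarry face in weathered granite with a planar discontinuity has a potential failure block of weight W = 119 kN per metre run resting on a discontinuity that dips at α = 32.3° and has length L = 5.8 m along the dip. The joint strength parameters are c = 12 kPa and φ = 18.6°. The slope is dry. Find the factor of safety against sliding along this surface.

FS = 1.63

Resolving the block weight along and normal to the plane and applying the Mohr–Coulomb strength on the joint:
N' = W cosα = 119·cos32.3° = 100.6 kN/m
Driving force T = W sinα = 119·sin32.3° = 63.6 kN/m
Resisting force R = c·L + N'·tanφ = 12·5.8 + 100.6·tan18.6° = 69.6 + 33.9 = 103.5 kN/m
FS = R / T = 103.5 / 63.6 = 1.627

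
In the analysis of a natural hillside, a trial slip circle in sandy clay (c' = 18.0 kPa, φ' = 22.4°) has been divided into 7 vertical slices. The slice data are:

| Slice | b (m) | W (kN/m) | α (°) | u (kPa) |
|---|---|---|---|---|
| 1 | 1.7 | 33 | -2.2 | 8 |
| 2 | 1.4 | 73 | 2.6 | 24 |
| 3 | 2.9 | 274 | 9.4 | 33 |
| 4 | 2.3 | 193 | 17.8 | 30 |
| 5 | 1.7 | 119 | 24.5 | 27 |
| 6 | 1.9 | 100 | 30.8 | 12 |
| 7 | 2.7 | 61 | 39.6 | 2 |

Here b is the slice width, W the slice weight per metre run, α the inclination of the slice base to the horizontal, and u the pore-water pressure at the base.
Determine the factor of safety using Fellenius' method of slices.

FS = 2.02

Ordinary method of slices: FS = Σ[c'·Δl_i + (W_i cosα_i − u_i·Δl_i)·tanφ'] / Σ W_i sinα_i, with Δl_i = b_i / cosα_i.
Slice 1: Δl = 1.7/cos(-2.2°) = 1.701 m; N'_1 = 33·cos(-2.2°) − 8·1.701 = 19.4; c'Δl = 30.62; W sinα = -1.3
Slice 2: Δl = 1.4/cos2.6° = 1.401 m; N'_2 = 73·cos2.6° − 24·1.401 = 39.3; c'Δl = 25.23; W sinα = 3.3
Slice 3: Δl = 2.9/cos9.4° = 2.939 m; N'_3 = 274·cos9.4° − 33·2.939 = 173.3; c'Δl = 52.91; W sinα = 44.8
Slice 4: Δl = 2.3/cos17.8° = 2.416 m; N'_4 = 193·cos17.8° − 30·2.416 = 111.3; c'Δl = 43.48; W sinα = 59.0
Slice 5: Δl = 1.7/cos24.5° = 1.868 m; N'_5 = 119·cos24.5° − 27·1.868 = 57.8; c'Δl = 33.63; W sinα = 49.3
Slice 6: Δl = 1.9/cos30.8° = 2.212 m; N'_6 = 100·cos30.8° − 12·2.212 = 59.4; c'Δl = 39.82; W sinα = 51.2
Slice 7: Δl = 2.7/cos39.6° = 3.504 m; N'_7 = 61·cos39.6° − 2·3.504 = 40.0; c'Δl = 63.07; W sinα = 38.9
Σc'Δl = 288.8 kN/m; ΣN' = 500.5 kN/m; ΣW sinα = 245.2 kN/m
Resisting = 288.8 + 500.5·tan22.4° = 288.8 + 206.3 = 495.0 kN/m
FS = 495.0 / 245.2 = 2.019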